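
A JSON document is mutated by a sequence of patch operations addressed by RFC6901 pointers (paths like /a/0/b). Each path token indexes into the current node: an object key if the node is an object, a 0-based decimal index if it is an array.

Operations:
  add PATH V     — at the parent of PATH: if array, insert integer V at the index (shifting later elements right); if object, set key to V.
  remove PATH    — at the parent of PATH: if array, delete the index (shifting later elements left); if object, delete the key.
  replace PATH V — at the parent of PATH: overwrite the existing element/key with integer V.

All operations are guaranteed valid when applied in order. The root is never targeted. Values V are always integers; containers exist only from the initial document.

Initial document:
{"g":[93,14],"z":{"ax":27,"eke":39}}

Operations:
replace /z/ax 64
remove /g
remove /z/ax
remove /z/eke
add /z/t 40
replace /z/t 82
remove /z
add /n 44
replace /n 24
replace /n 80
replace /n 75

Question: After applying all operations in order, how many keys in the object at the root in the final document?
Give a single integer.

Answer: 1

Derivation:
After op 1 (replace /z/ax 64): {"g":[93,14],"z":{"ax":64,"eke":39}}
After op 2 (remove /g): {"z":{"ax":64,"eke":39}}
After op 3 (remove /z/ax): {"z":{"eke":39}}
After op 4 (remove /z/eke): {"z":{}}
After op 5 (add /z/t 40): {"z":{"t":40}}
After op 6 (replace /z/t 82): {"z":{"t":82}}
After op 7 (remove /z): {}
After op 8 (add /n 44): {"n":44}
After op 9 (replace /n 24): {"n":24}
After op 10 (replace /n 80): {"n":80}
After op 11 (replace /n 75): {"n":75}
Size at the root: 1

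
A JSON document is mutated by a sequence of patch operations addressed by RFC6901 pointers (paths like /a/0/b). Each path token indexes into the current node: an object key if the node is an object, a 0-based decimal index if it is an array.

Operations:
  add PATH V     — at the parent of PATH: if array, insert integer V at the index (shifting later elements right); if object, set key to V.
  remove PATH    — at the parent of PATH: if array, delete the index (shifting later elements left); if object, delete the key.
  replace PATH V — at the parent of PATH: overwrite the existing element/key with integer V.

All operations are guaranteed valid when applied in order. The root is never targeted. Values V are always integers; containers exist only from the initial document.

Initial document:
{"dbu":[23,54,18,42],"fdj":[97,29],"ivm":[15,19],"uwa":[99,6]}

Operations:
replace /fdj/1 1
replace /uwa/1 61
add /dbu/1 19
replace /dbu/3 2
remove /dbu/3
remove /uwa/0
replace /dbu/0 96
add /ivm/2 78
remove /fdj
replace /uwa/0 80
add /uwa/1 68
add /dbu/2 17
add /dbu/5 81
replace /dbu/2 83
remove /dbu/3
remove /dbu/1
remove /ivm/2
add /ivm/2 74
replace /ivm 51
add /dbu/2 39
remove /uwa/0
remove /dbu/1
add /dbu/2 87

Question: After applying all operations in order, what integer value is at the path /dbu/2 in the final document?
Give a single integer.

After op 1 (replace /fdj/1 1): {"dbu":[23,54,18,42],"fdj":[97,1],"ivm":[15,19],"uwa":[99,6]}
After op 2 (replace /uwa/1 61): {"dbu":[23,54,18,42],"fdj":[97,1],"ivm":[15,19],"uwa":[99,61]}
After op 3 (add /dbu/1 19): {"dbu":[23,19,54,18,42],"fdj":[97,1],"ivm":[15,19],"uwa":[99,61]}
After op 4 (replace /dbu/3 2): {"dbu":[23,19,54,2,42],"fdj":[97,1],"ivm":[15,19],"uwa":[99,61]}
After op 5 (remove /dbu/3): {"dbu":[23,19,54,42],"fdj":[97,1],"ivm":[15,19],"uwa":[99,61]}
After op 6 (remove /uwa/0): {"dbu":[23,19,54,42],"fdj":[97,1],"ivm":[15,19],"uwa":[61]}
After op 7 (replace /dbu/0 96): {"dbu":[96,19,54,42],"fdj":[97,1],"ivm":[15,19],"uwa":[61]}
After op 8 (add /ivm/2 78): {"dbu":[96,19,54,42],"fdj":[97,1],"ivm":[15,19,78],"uwa":[61]}
After op 9 (remove /fdj): {"dbu":[96,19,54,42],"ivm":[15,19,78],"uwa":[61]}
After op 10 (replace /uwa/0 80): {"dbu":[96,19,54,42],"ivm":[15,19,78],"uwa":[80]}
After op 11 (add /uwa/1 68): {"dbu":[96,19,54,42],"ivm":[15,19,78],"uwa":[80,68]}
After op 12 (add /dbu/2 17): {"dbu":[96,19,17,54,42],"ivm":[15,19,78],"uwa":[80,68]}
After op 13 (add /dbu/5 81): {"dbu":[96,19,17,54,42,81],"ivm":[15,19,78],"uwa":[80,68]}
After op 14 (replace /dbu/2 83): {"dbu":[96,19,83,54,42,81],"ivm":[15,19,78],"uwa":[80,68]}
After op 15 (remove /dbu/3): {"dbu":[96,19,83,42,81],"ivm":[15,19,78],"uwa":[80,68]}
After op 16 (remove /dbu/1): {"dbu":[96,83,42,81],"ivm":[15,19,78],"uwa":[80,68]}
After op 17 (remove /ivm/2): {"dbu":[96,83,42,81],"ivm":[15,19],"uwa":[80,68]}
After op 18 (add /ivm/2 74): {"dbu":[96,83,42,81],"ivm":[15,19,74],"uwa":[80,68]}
After op 19 (replace /ivm 51): {"dbu":[96,83,42,81],"ivm":51,"uwa":[80,68]}
After op 20 (add /dbu/2 39): {"dbu":[96,83,39,42,81],"ivm":51,"uwa":[80,68]}
After op 21 (remove /uwa/0): {"dbu":[96,83,39,42,81],"ivm":51,"uwa":[68]}
After op 22 (remove /dbu/1): {"dbu":[96,39,42,81],"ivm":51,"uwa":[68]}
After op 23 (add /dbu/2 87): {"dbu":[96,39,87,42,81],"ivm":51,"uwa":[68]}
Value at /dbu/2: 87

Answer: 87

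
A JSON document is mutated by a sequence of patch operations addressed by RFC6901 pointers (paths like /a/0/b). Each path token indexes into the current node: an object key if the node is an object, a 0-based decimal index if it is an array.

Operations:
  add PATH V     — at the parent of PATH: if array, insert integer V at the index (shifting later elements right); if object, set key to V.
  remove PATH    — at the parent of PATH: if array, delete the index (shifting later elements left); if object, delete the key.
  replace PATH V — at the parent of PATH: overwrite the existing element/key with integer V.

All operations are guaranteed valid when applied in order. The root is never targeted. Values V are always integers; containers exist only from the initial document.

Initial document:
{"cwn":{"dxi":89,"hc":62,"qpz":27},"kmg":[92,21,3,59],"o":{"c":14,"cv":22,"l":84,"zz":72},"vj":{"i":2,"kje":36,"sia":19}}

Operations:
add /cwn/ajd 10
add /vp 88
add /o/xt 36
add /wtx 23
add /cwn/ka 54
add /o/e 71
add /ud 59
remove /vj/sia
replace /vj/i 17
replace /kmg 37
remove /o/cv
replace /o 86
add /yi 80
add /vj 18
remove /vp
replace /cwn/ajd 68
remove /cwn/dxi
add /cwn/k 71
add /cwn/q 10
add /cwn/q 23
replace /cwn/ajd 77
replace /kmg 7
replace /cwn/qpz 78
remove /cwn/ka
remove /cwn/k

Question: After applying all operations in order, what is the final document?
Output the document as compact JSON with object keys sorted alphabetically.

After op 1 (add /cwn/ajd 10): {"cwn":{"ajd":10,"dxi":89,"hc":62,"qpz":27},"kmg":[92,21,3,59],"o":{"c":14,"cv":22,"l":84,"zz":72},"vj":{"i":2,"kje":36,"sia":19}}
After op 2 (add /vp 88): {"cwn":{"ajd":10,"dxi":89,"hc":62,"qpz":27},"kmg":[92,21,3,59],"o":{"c":14,"cv":22,"l":84,"zz":72},"vj":{"i":2,"kje":36,"sia":19},"vp":88}
After op 3 (add /o/xt 36): {"cwn":{"ajd":10,"dxi":89,"hc":62,"qpz":27},"kmg":[92,21,3,59],"o":{"c":14,"cv":22,"l":84,"xt":36,"zz":72},"vj":{"i":2,"kje":36,"sia":19},"vp":88}
After op 4 (add /wtx 23): {"cwn":{"ajd":10,"dxi":89,"hc":62,"qpz":27},"kmg":[92,21,3,59],"o":{"c":14,"cv":22,"l":84,"xt":36,"zz":72},"vj":{"i":2,"kje":36,"sia":19},"vp":88,"wtx":23}
After op 5 (add /cwn/ka 54): {"cwn":{"ajd":10,"dxi":89,"hc":62,"ka":54,"qpz":27},"kmg":[92,21,3,59],"o":{"c":14,"cv":22,"l":84,"xt":36,"zz":72},"vj":{"i":2,"kje":36,"sia":19},"vp":88,"wtx":23}
After op 6 (add /o/e 71): {"cwn":{"ajd":10,"dxi":89,"hc":62,"ka":54,"qpz":27},"kmg":[92,21,3,59],"o":{"c":14,"cv":22,"e":71,"l":84,"xt":36,"zz":72},"vj":{"i":2,"kje":36,"sia":19},"vp":88,"wtx":23}
After op 7 (add /ud 59): {"cwn":{"ajd":10,"dxi":89,"hc":62,"ka":54,"qpz":27},"kmg":[92,21,3,59],"o":{"c":14,"cv":22,"e":71,"l":84,"xt":36,"zz":72},"ud":59,"vj":{"i":2,"kje":36,"sia":19},"vp":88,"wtx":23}
After op 8 (remove /vj/sia): {"cwn":{"ajd":10,"dxi":89,"hc":62,"ka":54,"qpz":27},"kmg":[92,21,3,59],"o":{"c":14,"cv":22,"e":71,"l":84,"xt":36,"zz":72},"ud":59,"vj":{"i":2,"kje":36},"vp":88,"wtx":23}
After op 9 (replace /vj/i 17): {"cwn":{"ajd":10,"dxi":89,"hc":62,"ka":54,"qpz":27},"kmg":[92,21,3,59],"o":{"c":14,"cv":22,"e":71,"l":84,"xt":36,"zz":72},"ud":59,"vj":{"i":17,"kje":36},"vp":88,"wtx":23}
After op 10 (replace /kmg 37): {"cwn":{"ajd":10,"dxi":89,"hc":62,"ka":54,"qpz":27},"kmg":37,"o":{"c":14,"cv":22,"e":71,"l":84,"xt":36,"zz":72},"ud":59,"vj":{"i":17,"kje":36},"vp":88,"wtx":23}
After op 11 (remove /o/cv): {"cwn":{"ajd":10,"dxi":89,"hc":62,"ka":54,"qpz":27},"kmg":37,"o":{"c":14,"e":71,"l":84,"xt":36,"zz":72},"ud":59,"vj":{"i":17,"kje":36},"vp":88,"wtx":23}
After op 12 (replace /o 86): {"cwn":{"ajd":10,"dxi":89,"hc":62,"ka":54,"qpz":27},"kmg":37,"o":86,"ud":59,"vj":{"i":17,"kje":36},"vp":88,"wtx":23}
After op 13 (add /yi 80): {"cwn":{"ajd":10,"dxi":89,"hc":62,"ka":54,"qpz":27},"kmg":37,"o":86,"ud":59,"vj":{"i":17,"kje":36},"vp":88,"wtx":23,"yi":80}
After op 14 (add /vj 18): {"cwn":{"ajd":10,"dxi":89,"hc":62,"ka":54,"qpz":27},"kmg":37,"o":86,"ud":59,"vj":18,"vp":88,"wtx":23,"yi":80}
After op 15 (remove /vp): {"cwn":{"ajd":10,"dxi":89,"hc":62,"ka":54,"qpz":27},"kmg":37,"o":86,"ud":59,"vj":18,"wtx":23,"yi":80}
After op 16 (replace /cwn/ajd 68): {"cwn":{"ajd":68,"dxi":89,"hc":62,"ka":54,"qpz":27},"kmg":37,"o":86,"ud":59,"vj":18,"wtx":23,"yi":80}
After op 17 (remove /cwn/dxi): {"cwn":{"ajd":68,"hc":62,"ka":54,"qpz":27},"kmg":37,"o":86,"ud":59,"vj":18,"wtx":23,"yi":80}
After op 18 (add /cwn/k 71): {"cwn":{"ajd":68,"hc":62,"k":71,"ka":54,"qpz":27},"kmg":37,"o":86,"ud":59,"vj":18,"wtx":23,"yi":80}
After op 19 (add /cwn/q 10): {"cwn":{"ajd":68,"hc":62,"k":71,"ka":54,"q":10,"qpz":27},"kmg":37,"o":86,"ud":59,"vj":18,"wtx":23,"yi":80}
After op 20 (add /cwn/q 23): {"cwn":{"ajd":68,"hc":62,"k":71,"ka":54,"q":23,"qpz":27},"kmg":37,"o":86,"ud":59,"vj":18,"wtx":23,"yi":80}
After op 21 (replace /cwn/ajd 77): {"cwn":{"ajd":77,"hc":62,"k":71,"ka":54,"q":23,"qpz":27},"kmg":37,"o":86,"ud":59,"vj":18,"wtx":23,"yi":80}
After op 22 (replace /kmg 7): {"cwn":{"ajd":77,"hc":62,"k":71,"ka":54,"q":23,"qpz":27},"kmg":7,"o":86,"ud":59,"vj":18,"wtx":23,"yi":80}
After op 23 (replace /cwn/qpz 78): {"cwn":{"ajd":77,"hc":62,"k":71,"ka":54,"q":23,"qpz":78},"kmg":7,"o":86,"ud":59,"vj":18,"wtx":23,"yi":80}
After op 24 (remove /cwn/ka): {"cwn":{"ajd":77,"hc":62,"k":71,"q":23,"qpz":78},"kmg":7,"o":86,"ud":59,"vj":18,"wtx":23,"yi":80}
After op 25 (remove /cwn/k): {"cwn":{"ajd":77,"hc":62,"q":23,"qpz":78},"kmg":7,"o":86,"ud":59,"vj":18,"wtx":23,"yi":80}

Answer: {"cwn":{"ajd":77,"hc":62,"q":23,"qpz":78},"kmg":7,"o":86,"ud":59,"vj":18,"wtx":23,"yi":80}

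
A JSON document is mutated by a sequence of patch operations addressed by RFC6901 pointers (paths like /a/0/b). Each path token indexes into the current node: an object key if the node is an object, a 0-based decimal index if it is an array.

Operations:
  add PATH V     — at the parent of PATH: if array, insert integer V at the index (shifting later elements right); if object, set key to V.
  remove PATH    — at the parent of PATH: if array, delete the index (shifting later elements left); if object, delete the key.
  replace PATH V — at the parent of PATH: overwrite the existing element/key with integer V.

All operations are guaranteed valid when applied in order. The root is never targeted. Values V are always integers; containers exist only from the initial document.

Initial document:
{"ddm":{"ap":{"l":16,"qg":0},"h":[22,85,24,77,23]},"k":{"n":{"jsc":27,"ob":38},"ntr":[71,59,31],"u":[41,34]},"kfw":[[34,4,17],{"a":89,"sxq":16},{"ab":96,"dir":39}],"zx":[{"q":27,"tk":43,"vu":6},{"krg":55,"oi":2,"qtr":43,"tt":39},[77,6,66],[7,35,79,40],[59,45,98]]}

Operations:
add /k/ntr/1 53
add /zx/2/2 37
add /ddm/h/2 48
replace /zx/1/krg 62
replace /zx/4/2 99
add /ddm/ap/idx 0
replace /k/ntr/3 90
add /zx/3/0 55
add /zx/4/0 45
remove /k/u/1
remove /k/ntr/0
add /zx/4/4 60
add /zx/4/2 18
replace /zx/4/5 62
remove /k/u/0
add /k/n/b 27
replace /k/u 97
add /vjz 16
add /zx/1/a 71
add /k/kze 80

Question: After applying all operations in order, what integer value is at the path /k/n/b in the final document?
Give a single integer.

After op 1 (add /k/ntr/1 53): {"ddm":{"ap":{"l":16,"qg":0},"h":[22,85,24,77,23]},"k":{"n":{"jsc":27,"ob":38},"ntr":[71,53,59,31],"u":[41,34]},"kfw":[[34,4,17],{"a":89,"sxq":16},{"ab":96,"dir":39}],"zx":[{"q":27,"tk":43,"vu":6},{"krg":55,"oi":2,"qtr":43,"tt":39},[77,6,66],[7,35,79,40],[59,45,98]]}
After op 2 (add /zx/2/2 37): {"ddm":{"ap":{"l":16,"qg":0},"h":[22,85,24,77,23]},"k":{"n":{"jsc":27,"ob":38},"ntr":[71,53,59,31],"u":[41,34]},"kfw":[[34,4,17],{"a":89,"sxq":16},{"ab":96,"dir":39}],"zx":[{"q":27,"tk":43,"vu":6},{"krg":55,"oi":2,"qtr":43,"tt":39},[77,6,37,66],[7,35,79,40],[59,45,98]]}
After op 3 (add /ddm/h/2 48): {"ddm":{"ap":{"l":16,"qg":0},"h":[22,85,48,24,77,23]},"k":{"n":{"jsc":27,"ob":38},"ntr":[71,53,59,31],"u":[41,34]},"kfw":[[34,4,17],{"a":89,"sxq":16},{"ab":96,"dir":39}],"zx":[{"q":27,"tk":43,"vu":6},{"krg":55,"oi":2,"qtr":43,"tt":39},[77,6,37,66],[7,35,79,40],[59,45,98]]}
After op 4 (replace /zx/1/krg 62): {"ddm":{"ap":{"l":16,"qg":0},"h":[22,85,48,24,77,23]},"k":{"n":{"jsc":27,"ob":38},"ntr":[71,53,59,31],"u":[41,34]},"kfw":[[34,4,17],{"a":89,"sxq":16},{"ab":96,"dir":39}],"zx":[{"q":27,"tk":43,"vu":6},{"krg":62,"oi":2,"qtr":43,"tt":39},[77,6,37,66],[7,35,79,40],[59,45,98]]}
After op 5 (replace /zx/4/2 99): {"ddm":{"ap":{"l":16,"qg":0},"h":[22,85,48,24,77,23]},"k":{"n":{"jsc":27,"ob":38},"ntr":[71,53,59,31],"u":[41,34]},"kfw":[[34,4,17],{"a":89,"sxq":16},{"ab":96,"dir":39}],"zx":[{"q":27,"tk":43,"vu":6},{"krg":62,"oi":2,"qtr":43,"tt":39},[77,6,37,66],[7,35,79,40],[59,45,99]]}
After op 6 (add /ddm/ap/idx 0): {"ddm":{"ap":{"idx":0,"l":16,"qg":0},"h":[22,85,48,24,77,23]},"k":{"n":{"jsc":27,"ob":38},"ntr":[71,53,59,31],"u":[41,34]},"kfw":[[34,4,17],{"a":89,"sxq":16},{"ab":96,"dir":39}],"zx":[{"q":27,"tk":43,"vu":6},{"krg":62,"oi":2,"qtr":43,"tt":39},[77,6,37,66],[7,35,79,40],[59,45,99]]}
After op 7 (replace /k/ntr/3 90): {"ddm":{"ap":{"idx":0,"l":16,"qg":0},"h":[22,85,48,24,77,23]},"k":{"n":{"jsc":27,"ob":38},"ntr":[71,53,59,90],"u":[41,34]},"kfw":[[34,4,17],{"a":89,"sxq":16},{"ab":96,"dir":39}],"zx":[{"q":27,"tk":43,"vu":6},{"krg":62,"oi":2,"qtr":43,"tt":39},[77,6,37,66],[7,35,79,40],[59,45,99]]}
After op 8 (add /zx/3/0 55): {"ddm":{"ap":{"idx":0,"l":16,"qg":0},"h":[22,85,48,24,77,23]},"k":{"n":{"jsc":27,"ob":38},"ntr":[71,53,59,90],"u":[41,34]},"kfw":[[34,4,17],{"a":89,"sxq":16},{"ab":96,"dir":39}],"zx":[{"q":27,"tk":43,"vu":6},{"krg":62,"oi":2,"qtr":43,"tt":39},[77,6,37,66],[55,7,35,79,40],[59,45,99]]}
After op 9 (add /zx/4/0 45): {"ddm":{"ap":{"idx":0,"l":16,"qg":0},"h":[22,85,48,24,77,23]},"k":{"n":{"jsc":27,"ob":38},"ntr":[71,53,59,90],"u":[41,34]},"kfw":[[34,4,17],{"a":89,"sxq":16},{"ab":96,"dir":39}],"zx":[{"q":27,"tk":43,"vu":6},{"krg":62,"oi":2,"qtr":43,"tt":39},[77,6,37,66],[55,7,35,79,40],[45,59,45,99]]}
After op 10 (remove /k/u/1): {"ddm":{"ap":{"idx":0,"l":16,"qg":0},"h":[22,85,48,24,77,23]},"k":{"n":{"jsc":27,"ob":38},"ntr":[71,53,59,90],"u":[41]},"kfw":[[34,4,17],{"a":89,"sxq":16},{"ab":96,"dir":39}],"zx":[{"q":27,"tk":43,"vu":6},{"krg":62,"oi":2,"qtr":43,"tt":39},[77,6,37,66],[55,7,35,79,40],[45,59,45,99]]}
After op 11 (remove /k/ntr/0): {"ddm":{"ap":{"idx":0,"l":16,"qg":0},"h":[22,85,48,24,77,23]},"k":{"n":{"jsc":27,"ob":38},"ntr":[53,59,90],"u":[41]},"kfw":[[34,4,17],{"a":89,"sxq":16},{"ab":96,"dir":39}],"zx":[{"q":27,"tk":43,"vu":6},{"krg":62,"oi":2,"qtr":43,"tt":39},[77,6,37,66],[55,7,35,79,40],[45,59,45,99]]}
After op 12 (add /zx/4/4 60): {"ddm":{"ap":{"idx":0,"l":16,"qg":0},"h":[22,85,48,24,77,23]},"k":{"n":{"jsc":27,"ob":38},"ntr":[53,59,90],"u":[41]},"kfw":[[34,4,17],{"a":89,"sxq":16},{"ab":96,"dir":39}],"zx":[{"q":27,"tk":43,"vu":6},{"krg":62,"oi":2,"qtr":43,"tt":39},[77,6,37,66],[55,7,35,79,40],[45,59,45,99,60]]}
After op 13 (add /zx/4/2 18): {"ddm":{"ap":{"idx":0,"l":16,"qg":0},"h":[22,85,48,24,77,23]},"k":{"n":{"jsc":27,"ob":38},"ntr":[53,59,90],"u":[41]},"kfw":[[34,4,17],{"a":89,"sxq":16},{"ab":96,"dir":39}],"zx":[{"q":27,"tk":43,"vu":6},{"krg":62,"oi":2,"qtr":43,"tt":39},[77,6,37,66],[55,7,35,79,40],[45,59,18,45,99,60]]}
After op 14 (replace /zx/4/5 62): {"ddm":{"ap":{"idx":0,"l":16,"qg":0},"h":[22,85,48,24,77,23]},"k":{"n":{"jsc":27,"ob":38},"ntr":[53,59,90],"u":[41]},"kfw":[[34,4,17],{"a":89,"sxq":16},{"ab":96,"dir":39}],"zx":[{"q":27,"tk":43,"vu":6},{"krg":62,"oi":2,"qtr":43,"tt":39},[77,6,37,66],[55,7,35,79,40],[45,59,18,45,99,62]]}
After op 15 (remove /k/u/0): {"ddm":{"ap":{"idx":0,"l":16,"qg":0},"h":[22,85,48,24,77,23]},"k":{"n":{"jsc":27,"ob":38},"ntr":[53,59,90],"u":[]},"kfw":[[34,4,17],{"a":89,"sxq":16},{"ab":96,"dir":39}],"zx":[{"q":27,"tk":43,"vu":6},{"krg":62,"oi":2,"qtr":43,"tt":39},[77,6,37,66],[55,7,35,79,40],[45,59,18,45,99,62]]}
After op 16 (add /k/n/b 27): {"ddm":{"ap":{"idx":0,"l":16,"qg":0},"h":[22,85,48,24,77,23]},"k":{"n":{"b":27,"jsc":27,"ob":38},"ntr":[53,59,90],"u":[]},"kfw":[[34,4,17],{"a":89,"sxq":16},{"ab":96,"dir":39}],"zx":[{"q":27,"tk":43,"vu":6},{"krg":62,"oi":2,"qtr":43,"tt":39},[77,6,37,66],[55,7,35,79,40],[45,59,18,45,99,62]]}
After op 17 (replace /k/u 97): {"ddm":{"ap":{"idx":0,"l":16,"qg":0},"h":[22,85,48,24,77,23]},"k":{"n":{"b":27,"jsc":27,"ob":38},"ntr":[53,59,90],"u":97},"kfw":[[34,4,17],{"a":89,"sxq":16},{"ab":96,"dir":39}],"zx":[{"q":27,"tk":43,"vu":6},{"krg":62,"oi":2,"qtr":43,"tt":39},[77,6,37,66],[55,7,35,79,40],[45,59,18,45,99,62]]}
After op 18 (add /vjz 16): {"ddm":{"ap":{"idx":0,"l":16,"qg":0},"h":[22,85,48,24,77,23]},"k":{"n":{"b":27,"jsc":27,"ob":38},"ntr":[53,59,90],"u":97},"kfw":[[34,4,17],{"a":89,"sxq":16},{"ab":96,"dir":39}],"vjz":16,"zx":[{"q":27,"tk":43,"vu":6},{"krg":62,"oi":2,"qtr":43,"tt":39},[77,6,37,66],[55,7,35,79,40],[45,59,18,45,99,62]]}
After op 19 (add /zx/1/a 71): {"ddm":{"ap":{"idx":0,"l":16,"qg":0},"h":[22,85,48,24,77,23]},"k":{"n":{"b":27,"jsc":27,"ob":38},"ntr":[53,59,90],"u":97},"kfw":[[34,4,17],{"a":89,"sxq":16},{"ab":96,"dir":39}],"vjz":16,"zx":[{"q":27,"tk":43,"vu":6},{"a":71,"krg":62,"oi":2,"qtr":43,"tt":39},[77,6,37,66],[55,7,35,79,40],[45,59,18,45,99,62]]}
After op 20 (add /k/kze 80): {"ddm":{"ap":{"idx":0,"l":16,"qg":0},"h":[22,85,48,24,77,23]},"k":{"kze":80,"n":{"b":27,"jsc":27,"ob":38},"ntr":[53,59,90],"u":97},"kfw":[[34,4,17],{"a":89,"sxq":16},{"ab":96,"dir":39}],"vjz":16,"zx":[{"q":27,"tk":43,"vu":6},{"a":71,"krg":62,"oi":2,"qtr":43,"tt":39},[77,6,37,66],[55,7,35,79,40],[45,59,18,45,99,62]]}
Value at /k/n/b: 27

Answer: 27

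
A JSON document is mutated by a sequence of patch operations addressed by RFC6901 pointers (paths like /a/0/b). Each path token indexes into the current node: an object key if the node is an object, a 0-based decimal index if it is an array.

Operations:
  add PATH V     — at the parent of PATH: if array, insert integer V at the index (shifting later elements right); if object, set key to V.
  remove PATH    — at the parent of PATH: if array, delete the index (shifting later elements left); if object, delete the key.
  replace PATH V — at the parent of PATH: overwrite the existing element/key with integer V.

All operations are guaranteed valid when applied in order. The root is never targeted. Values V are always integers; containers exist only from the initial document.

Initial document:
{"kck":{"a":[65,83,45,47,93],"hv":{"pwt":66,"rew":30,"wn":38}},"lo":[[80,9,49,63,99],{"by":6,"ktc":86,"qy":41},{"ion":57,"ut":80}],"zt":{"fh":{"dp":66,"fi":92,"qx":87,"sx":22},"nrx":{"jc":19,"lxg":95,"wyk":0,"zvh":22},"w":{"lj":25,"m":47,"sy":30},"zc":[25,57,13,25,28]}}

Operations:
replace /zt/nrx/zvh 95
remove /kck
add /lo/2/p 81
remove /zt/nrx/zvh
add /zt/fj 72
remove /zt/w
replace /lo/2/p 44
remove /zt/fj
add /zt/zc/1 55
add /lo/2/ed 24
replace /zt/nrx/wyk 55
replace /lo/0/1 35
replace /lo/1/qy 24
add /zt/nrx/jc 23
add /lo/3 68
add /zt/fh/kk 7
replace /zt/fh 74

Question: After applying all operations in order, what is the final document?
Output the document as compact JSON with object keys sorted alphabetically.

After op 1 (replace /zt/nrx/zvh 95): {"kck":{"a":[65,83,45,47,93],"hv":{"pwt":66,"rew":30,"wn":38}},"lo":[[80,9,49,63,99],{"by":6,"ktc":86,"qy":41},{"ion":57,"ut":80}],"zt":{"fh":{"dp":66,"fi":92,"qx":87,"sx":22},"nrx":{"jc":19,"lxg":95,"wyk":0,"zvh":95},"w":{"lj":25,"m":47,"sy":30},"zc":[25,57,13,25,28]}}
After op 2 (remove /kck): {"lo":[[80,9,49,63,99],{"by":6,"ktc":86,"qy":41},{"ion":57,"ut":80}],"zt":{"fh":{"dp":66,"fi":92,"qx":87,"sx":22},"nrx":{"jc":19,"lxg":95,"wyk":0,"zvh":95},"w":{"lj":25,"m":47,"sy":30},"zc":[25,57,13,25,28]}}
After op 3 (add /lo/2/p 81): {"lo":[[80,9,49,63,99],{"by":6,"ktc":86,"qy":41},{"ion":57,"p":81,"ut":80}],"zt":{"fh":{"dp":66,"fi":92,"qx":87,"sx":22},"nrx":{"jc":19,"lxg":95,"wyk":0,"zvh":95},"w":{"lj":25,"m":47,"sy":30},"zc":[25,57,13,25,28]}}
After op 4 (remove /zt/nrx/zvh): {"lo":[[80,9,49,63,99],{"by":6,"ktc":86,"qy":41},{"ion":57,"p":81,"ut":80}],"zt":{"fh":{"dp":66,"fi":92,"qx":87,"sx":22},"nrx":{"jc":19,"lxg":95,"wyk":0},"w":{"lj":25,"m":47,"sy":30},"zc":[25,57,13,25,28]}}
After op 5 (add /zt/fj 72): {"lo":[[80,9,49,63,99],{"by":6,"ktc":86,"qy":41},{"ion":57,"p":81,"ut":80}],"zt":{"fh":{"dp":66,"fi":92,"qx":87,"sx":22},"fj":72,"nrx":{"jc":19,"lxg":95,"wyk":0},"w":{"lj":25,"m":47,"sy":30},"zc":[25,57,13,25,28]}}
After op 6 (remove /zt/w): {"lo":[[80,9,49,63,99],{"by":6,"ktc":86,"qy":41},{"ion":57,"p":81,"ut":80}],"zt":{"fh":{"dp":66,"fi":92,"qx":87,"sx":22},"fj":72,"nrx":{"jc":19,"lxg":95,"wyk":0},"zc":[25,57,13,25,28]}}
After op 7 (replace /lo/2/p 44): {"lo":[[80,9,49,63,99],{"by":6,"ktc":86,"qy":41},{"ion":57,"p":44,"ut":80}],"zt":{"fh":{"dp":66,"fi":92,"qx":87,"sx":22},"fj":72,"nrx":{"jc":19,"lxg":95,"wyk":0},"zc":[25,57,13,25,28]}}
After op 8 (remove /zt/fj): {"lo":[[80,9,49,63,99],{"by":6,"ktc":86,"qy":41},{"ion":57,"p":44,"ut":80}],"zt":{"fh":{"dp":66,"fi":92,"qx":87,"sx":22},"nrx":{"jc":19,"lxg":95,"wyk":0},"zc":[25,57,13,25,28]}}
After op 9 (add /zt/zc/1 55): {"lo":[[80,9,49,63,99],{"by":6,"ktc":86,"qy":41},{"ion":57,"p":44,"ut":80}],"zt":{"fh":{"dp":66,"fi":92,"qx":87,"sx":22},"nrx":{"jc":19,"lxg":95,"wyk":0},"zc":[25,55,57,13,25,28]}}
After op 10 (add /lo/2/ed 24): {"lo":[[80,9,49,63,99],{"by":6,"ktc":86,"qy":41},{"ed":24,"ion":57,"p":44,"ut":80}],"zt":{"fh":{"dp":66,"fi":92,"qx":87,"sx":22},"nrx":{"jc":19,"lxg":95,"wyk":0},"zc":[25,55,57,13,25,28]}}
After op 11 (replace /zt/nrx/wyk 55): {"lo":[[80,9,49,63,99],{"by":6,"ktc":86,"qy":41},{"ed":24,"ion":57,"p":44,"ut":80}],"zt":{"fh":{"dp":66,"fi":92,"qx":87,"sx":22},"nrx":{"jc":19,"lxg":95,"wyk":55},"zc":[25,55,57,13,25,28]}}
After op 12 (replace /lo/0/1 35): {"lo":[[80,35,49,63,99],{"by":6,"ktc":86,"qy":41},{"ed":24,"ion":57,"p":44,"ut":80}],"zt":{"fh":{"dp":66,"fi":92,"qx":87,"sx":22},"nrx":{"jc":19,"lxg":95,"wyk":55},"zc":[25,55,57,13,25,28]}}
After op 13 (replace /lo/1/qy 24): {"lo":[[80,35,49,63,99],{"by":6,"ktc":86,"qy":24},{"ed":24,"ion":57,"p":44,"ut":80}],"zt":{"fh":{"dp":66,"fi":92,"qx":87,"sx":22},"nrx":{"jc":19,"lxg":95,"wyk":55},"zc":[25,55,57,13,25,28]}}
After op 14 (add /zt/nrx/jc 23): {"lo":[[80,35,49,63,99],{"by":6,"ktc":86,"qy":24},{"ed":24,"ion":57,"p":44,"ut":80}],"zt":{"fh":{"dp":66,"fi":92,"qx":87,"sx":22},"nrx":{"jc":23,"lxg":95,"wyk":55},"zc":[25,55,57,13,25,28]}}
After op 15 (add /lo/3 68): {"lo":[[80,35,49,63,99],{"by":6,"ktc":86,"qy":24},{"ed":24,"ion":57,"p":44,"ut":80},68],"zt":{"fh":{"dp":66,"fi":92,"qx":87,"sx":22},"nrx":{"jc":23,"lxg":95,"wyk":55},"zc":[25,55,57,13,25,28]}}
After op 16 (add /zt/fh/kk 7): {"lo":[[80,35,49,63,99],{"by":6,"ktc":86,"qy":24},{"ed":24,"ion":57,"p":44,"ut":80},68],"zt":{"fh":{"dp":66,"fi":92,"kk":7,"qx":87,"sx":22},"nrx":{"jc":23,"lxg":95,"wyk":55},"zc":[25,55,57,13,25,28]}}
After op 17 (replace /zt/fh 74): {"lo":[[80,35,49,63,99],{"by":6,"ktc":86,"qy":24},{"ed":24,"ion":57,"p":44,"ut":80},68],"zt":{"fh":74,"nrx":{"jc":23,"lxg":95,"wyk":55},"zc":[25,55,57,13,25,28]}}

Answer: {"lo":[[80,35,49,63,99],{"by":6,"ktc":86,"qy":24},{"ed":24,"ion":57,"p":44,"ut":80},68],"zt":{"fh":74,"nrx":{"jc":23,"lxg":95,"wyk":55},"zc":[25,55,57,13,25,28]}}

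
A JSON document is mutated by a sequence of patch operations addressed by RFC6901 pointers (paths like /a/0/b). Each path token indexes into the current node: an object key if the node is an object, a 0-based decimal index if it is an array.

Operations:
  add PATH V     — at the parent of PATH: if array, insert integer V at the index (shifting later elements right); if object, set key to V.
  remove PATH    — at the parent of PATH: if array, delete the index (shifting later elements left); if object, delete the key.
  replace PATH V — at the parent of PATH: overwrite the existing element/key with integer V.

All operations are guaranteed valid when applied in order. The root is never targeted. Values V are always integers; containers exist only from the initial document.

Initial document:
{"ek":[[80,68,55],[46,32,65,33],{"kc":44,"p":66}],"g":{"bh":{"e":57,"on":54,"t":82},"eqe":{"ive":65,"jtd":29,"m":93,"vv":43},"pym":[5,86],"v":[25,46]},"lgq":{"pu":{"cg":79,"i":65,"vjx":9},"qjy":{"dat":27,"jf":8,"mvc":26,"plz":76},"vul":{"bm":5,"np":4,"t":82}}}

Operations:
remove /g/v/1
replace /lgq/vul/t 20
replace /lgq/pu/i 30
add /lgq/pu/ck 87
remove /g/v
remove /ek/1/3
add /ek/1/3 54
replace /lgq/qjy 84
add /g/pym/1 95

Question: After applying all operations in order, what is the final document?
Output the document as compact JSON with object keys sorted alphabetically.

Answer: {"ek":[[80,68,55],[46,32,65,54],{"kc":44,"p":66}],"g":{"bh":{"e":57,"on":54,"t":82},"eqe":{"ive":65,"jtd":29,"m":93,"vv":43},"pym":[5,95,86]},"lgq":{"pu":{"cg":79,"ck":87,"i":30,"vjx":9},"qjy":84,"vul":{"bm":5,"np":4,"t":20}}}

Derivation:
After op 1 (remove /g/v/1): {"ek":[[80,68,55],[46,32,65,33],{"kc":44,"p":66}],"g":{"bh":{"e":57,"on":54,"t":82},"eqe":{"ive":65,"jtd":29,"m":93,"vv":43},"pym":[5,86],"v":[25]},"lgq":{"pu":{"cg":79,"i":65,"vjx":9},"qjy":{"dat":27,"jf":8,"mvc":26,"plz":76},"vul":{"bm":5,"np":4,"t":82}}}
After op 2 (replace /lgq/vul/t 20): {"ek":[[80,68,55],[46,32,65,33],{"kc":44,"p":66}],"g":{"bh":{"e":57,"on":54,"t":82},"eqe":{"ive":65,"jtd":29,"m":93,"vv":43},"pym":[5,86],"v":[25]},"lgq":{"pu":{"cg":79,"i":65,"vjx":9},"qjy":{"dat":27,"jf":8,"mvc":26,"plz":76},"vul":{"bm":5,"np":4,"t":20}}}
After op 3 (replace /lgq/pu/i 30): {"ek":[[80,68,55],[46,32,65,33],{"kc":44,"p":66}],"g":{"bh":{"e":57,"on":54,"t":82},"eqe":{"ive":65,"jtd":29,"m":93,"vv":43},"pym":[5,86],"v":[25]},"lgq":{"pu":{"cg":79,"i":30,"vjx":9},"qjy":{"dat":27,"jf":8,"mvc":26,"plz":76},"vul":{"bm":5,"np":4,"t":20}}}
After op 4 (add /lgq/pu/ck 87): {"ek":[[80,68,55],[46,32,65,33],{"kc":44,"p":66}],"g":{"bh":{"e":57,"on":54,"t":82},"eqe":{"ive":65,"jtd":29,"m":93,"vv":43},"pym":[5,86],"v":[25]},"lgq":{"pu":{"cg":79,"ck":87,"i":30,"vjx":9},"qjy":{"dat":27,"jf":8,"mvc":26,"plz":76},"vul":{"bm":5,"np":4,"t":20}}}
After op 5 (remove /g/v): {"ek":[[80,68,55],[46,32,65,33],{"kc":44,"p":66}],"g":{"bh":{"e":57,"on":54,"t":82},"eqe":{"ive":65,"jtd":29,"m":93,"vv":43},"pym":[5,86]},"lgq":{"pu":{"cg":79,"ck":87,"i":30,"vjx":9},"qjy":{"dat":27,"jf":8,"mvc":26,"plz":76},"vul":{"bm":5,"np":4,"t":20}}}
After op 6 (remove /ek/1/3): {"ek":[[80,68,55],[46,32,65],{"kc":44,"p":66}],"g":{"bh":{"e":57,"on":54,"t":82},"eqe":{"ive":65,"jtd":29,"m":93,"vv":43},"pym":[5,86]},"lgq":{"pu":{"cg":79,"ck":87,"i":30,"vjx":9},"qjy":{"dat":27,"jf":8,"mvc":26,"plz":76},"vul":{"bm":5,"np":4,"t":20}}}
After op 7 (add /ek/1/3 54): {"ek":[[80,68,55],[46,32,65,54],{"kc":44,"p":66}],"g":{"bh":{"e":57,"on":54,"t":82},"eqe":{"ive":65,"jtd":29,"m":93,"vv":43},"pym":[5,86]},"lgq":{"pu":{"cg":79,"ck":87,"i":30,"vjx":9},"qjy":{"dat":27,"jf":8,"mvc":26,"plz":76},"vul":{"bm":5,"np":4,"t":20}}}
After op 8 (replace /lgq/qjy 84): {"ek":[[80,68,55],[46,32,65,54],{"kc":44,"p":66}],"g":{"bh":{"e":57,"on":54,"t":82},"eqe":{"ive":65,"jtd":29,"m":93,"vv":43},"pym":[5,86]},"lgq":{"pu":{"cg":79,"ck":87,"i":30,"vjx":9},"qjy":84,"vul":{"bm":5,"np":4,"t":20}}}
After op 9 (add /g/pym/1 95): {"ek":[[80,68,55],[46,32,65,54],{"kc":44,"p":66}],"g":{"bh":{"e":57,"on":54,"t":82},"eqe":{"ive":65,"jtd":29,"m":93,"vv":43},"pym":[5,95,86]},"lgq":{"pu":{"cg":79,"ck":87,"i":30,"vjx":9},"qjy":84,"vul":{"bm":5,"np":4,"t":20}}}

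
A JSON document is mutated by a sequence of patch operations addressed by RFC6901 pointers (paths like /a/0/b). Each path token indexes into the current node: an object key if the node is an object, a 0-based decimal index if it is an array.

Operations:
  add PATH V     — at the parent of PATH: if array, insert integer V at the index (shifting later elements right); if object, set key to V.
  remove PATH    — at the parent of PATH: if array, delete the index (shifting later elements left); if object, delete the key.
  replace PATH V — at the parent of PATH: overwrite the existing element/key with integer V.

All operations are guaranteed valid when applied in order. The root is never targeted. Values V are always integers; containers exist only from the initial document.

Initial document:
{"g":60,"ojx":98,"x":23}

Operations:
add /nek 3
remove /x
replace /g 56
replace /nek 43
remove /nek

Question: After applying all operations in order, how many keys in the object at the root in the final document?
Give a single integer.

After op 1 (add /nek 3): {"g":60,"nek":3,"ojx":98,"x":23}
After op 2 (remove /x): {"g":60,"nek":3,"ojx":98}
After op 3 (replace /g 56): {"g":56,"nek":3,"ojx":98}
After op 4 (replace /nek 43): {"g":56,"nek":43,"ojx":98}
After op 5 (remove /nek): {"g":56,"ojx":98}
Size at the root: 2

Answer: 2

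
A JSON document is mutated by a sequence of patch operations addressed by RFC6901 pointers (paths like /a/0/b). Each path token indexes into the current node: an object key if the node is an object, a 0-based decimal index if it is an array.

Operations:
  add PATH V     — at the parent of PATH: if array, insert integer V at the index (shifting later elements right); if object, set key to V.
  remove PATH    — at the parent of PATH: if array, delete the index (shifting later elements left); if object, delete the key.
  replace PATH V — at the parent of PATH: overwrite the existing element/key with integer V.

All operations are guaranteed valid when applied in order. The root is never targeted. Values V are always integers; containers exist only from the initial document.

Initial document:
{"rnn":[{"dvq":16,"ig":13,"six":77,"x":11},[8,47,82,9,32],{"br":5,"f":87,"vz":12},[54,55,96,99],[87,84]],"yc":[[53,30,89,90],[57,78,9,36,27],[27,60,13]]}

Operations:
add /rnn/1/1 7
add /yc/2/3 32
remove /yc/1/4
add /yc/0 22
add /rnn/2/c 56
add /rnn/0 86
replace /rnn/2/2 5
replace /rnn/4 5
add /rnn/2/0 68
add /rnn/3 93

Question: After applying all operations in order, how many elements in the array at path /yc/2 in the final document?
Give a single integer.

After op 1 (add /rnn/1/1 7): {"rnn":[{"dvq":16,"ig":13,"six":77,"x":11},[8,7,47,82,9,32],{"br":5,"f":87,"vz":12},[54,55,96,99],[87,84]],"yc":[[53,30,89,90],[57,78,9,36,27],[27,60,13]]}
After op 2 (add /yc/2/3 32): {"rnn":[{"dvq":16,"ig":13,"six":77,"x":11},[8,7,47,82,9,32],{"br":5,"f":87,"vz":12},[54,55,96,99],[87,84]],"yc":[[53,30,89,90],[57,78,9,36,27],[27,60,13,32]]}
After op 3 (remove /yc/1/4): {"rnn":[{"dvq":16,"ig":13,"six":77,"x":11},[8,7,47,82,9,32],{"br":5,"f":87,"vz":12},[54,55,96,99],[87,84]],"yc":[[53,30,89,90],[57,78,9,36],[27,60,13,32]]}
After op 4 (add /yc/0 22): {"rnn":[{"dvq":16,"ig":13,"six":77,"x":11},[8,7,47,82,9,32],{"br":5,"f":87,"vz":12},[54,55,96,99],[87,84]],"yc":[22,[53,30,89,90],[57,78,9,36],[27,60,13,32]]}
After op 5 (add /rnn/2/c 56): {"rnn":[{"dvq":16,"ig":13,"six":77,"x":11},[8,7,47,82,9,32],{"br":5,"c":56,"f":87,"vz":12},[54,55,96,99],[87,84]],"yc":[22,[53,30,89,90],[57,78,9,36],[27,60,13,32]]}
After op 6 (add /rnn/0 86): {"rnn":[86,{"dvq":16,"ig":13,"six":77,"x":11},[8,7,47,82,9,32],{"br":5,"c":56,"f":87,"vz":12},[54,55,96,99],[87,84]],"yc":[22,[53,30,89,90],[57,78,9,36],[27,60,13,32]]}
After op 7 (replace /rnn/2/2 5): {"rnn":[86,{"dvq":16,"ig":13,"six":77,"x":11},[8,7,5,82,9,32],{"br":5,"c":56,"f":87,"vz":12},[54,55,96,99],[87,84]],"yc":[22,[53,30,89,90],[57,78,9,36],[27,60,13,32]]}
After op 8 (replace /rnn/4 5): {"rnn":[86,{"dvq":16,"ig":13,"six":77,"x":11},[8,7,5,82,9,32],{"br":5,"c":56,"f":87,"vz":12},5,[87,84]],"yc":[22,[53,30,89,90],[57,78,9,36],[27,60,13,32]]}
After op 9 (add /rnn/2/0 68): {"rnn":[86,{"dvq":16,"ig":13,"six":77,"x":11},[68,8,7,5,82,9,32],{"br":5,"c":56,"f":87,"vz":12},5,[87,84]],"yc":[22,[53,30,89,90],[57,78,9,36],[27,60,13,32]]}
After op 10 (add /rnn/3 93): {"rnn":[86,{"dvq":16,"ig":13,"six":77,"x":11},[68,8,7,5,82,9,32],93,{"br":5,"c":56,"f":87,"vz":12},5,[87,84]],"yc":[22,[53,30,89,90],[57,78,9,36],[27,60,13,32]]}
Size at path /yc/2: 4

Answer: 4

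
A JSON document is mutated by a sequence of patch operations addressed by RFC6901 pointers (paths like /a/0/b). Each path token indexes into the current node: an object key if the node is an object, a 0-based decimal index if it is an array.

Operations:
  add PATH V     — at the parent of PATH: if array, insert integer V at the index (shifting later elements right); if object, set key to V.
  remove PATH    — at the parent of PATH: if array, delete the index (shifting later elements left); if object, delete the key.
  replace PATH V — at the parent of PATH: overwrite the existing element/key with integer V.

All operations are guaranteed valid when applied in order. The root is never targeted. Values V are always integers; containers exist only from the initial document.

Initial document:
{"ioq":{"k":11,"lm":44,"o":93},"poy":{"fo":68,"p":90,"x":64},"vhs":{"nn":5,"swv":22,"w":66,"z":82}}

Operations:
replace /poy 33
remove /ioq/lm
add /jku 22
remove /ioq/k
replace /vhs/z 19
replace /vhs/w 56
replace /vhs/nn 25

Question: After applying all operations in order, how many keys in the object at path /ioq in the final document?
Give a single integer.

Answer: 1

Derivation:
After op 1 (replace /poy 33): {"ioq":{"k":11,"lm":44,"o":93},"poy":33,"vhs":{"nn":5,"swv":22,"w":66,"z":82}}
After op 2 (remove /ioq/lm): {"ioq":{"k":11,"o":93},"poy":33,"vhs":{"nn":5,"swv":22,"w":66,"z":82}}
After op 3 (add /jku 22): {"ioq":{"k":11,"o":93},"jku":22,"poy":33,"vhs":{"nn":5,"swv":22,"w":66,"z":82}}
After op 4 (remove /ioq/k): {"ioq":{"o":93},"jku":22,"poy":33,"vhs":{"nn":5,"swv":22,"w":66,"z":82}}
After op 5 (replace /vhs/z 19): {"ioq":{"o":93},"jku":22,"poy":33,"vhs":{"nn":5,"swv":22,"w":66,"z":19}}
After op 6 (replace /vhs/w 56): {"ioq":{"o":93},"jku":22,"poy":33,"vhs":{"nn":5,"swv":22,"w":56,"z":19}}
After op 7 (replace /vhs/nn 25): {"ioq":{"o":93},"jku":22,"poy":33,"vhs":{"nn":25,"swv":22,"w":56,"z":19}}
Size at path /ioq: 1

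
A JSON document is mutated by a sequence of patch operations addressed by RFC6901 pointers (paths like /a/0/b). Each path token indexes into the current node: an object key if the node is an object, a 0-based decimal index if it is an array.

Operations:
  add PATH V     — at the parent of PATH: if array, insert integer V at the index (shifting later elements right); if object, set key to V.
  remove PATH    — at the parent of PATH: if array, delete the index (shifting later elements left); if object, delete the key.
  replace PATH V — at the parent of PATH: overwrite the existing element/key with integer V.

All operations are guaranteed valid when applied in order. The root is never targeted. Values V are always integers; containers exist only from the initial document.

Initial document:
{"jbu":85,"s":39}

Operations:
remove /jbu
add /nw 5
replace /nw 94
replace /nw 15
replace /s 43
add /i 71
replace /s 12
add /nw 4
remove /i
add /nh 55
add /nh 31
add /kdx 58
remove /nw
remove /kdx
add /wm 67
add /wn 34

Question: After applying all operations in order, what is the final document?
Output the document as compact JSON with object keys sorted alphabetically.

After op 1 (remove /jbu): {"s":39}
After op 2 (add /nw 5): {"nw":5,"s":39}
After op 3 (replace /nw 94): {"nw":94,"s":39}
After op 4 (replace /nw 15): {"nw":15,"s":39}
After op 5 (replace /s 43): {"nw":15,"s":43}
After op 6 (add /i 71): {"i":71,"nw":15,"s":43}
After op 7 (replace /s 12): {"i":71,"nw":15,"s":12}
After op 8 (add /nw 4): {"i":71,"nw":4,"s":12}
After op 9 (remove /i): {"nw":4,"s":12}
After op 10 (add /nh 55): {"nh":55,"nw":4,"s":12}
After op 11 (add /nh 31): {"nh":31,"nw":4,"s":12}
After op 12 (add /kdx 58): {"kdx":58,"nh":31,"nw":4,"s":12}
After op 13 (remove /nw): {"kdx":58,"nh":31,"s":12}
After op 14 (remove /kdx): {"nh":31,"s":12}
After op 15 (add /wm 67): {"nh":31,"s":12,"wm":67}
After op 16 (add /wn 34): {"nh":31,"s":12,"wm":67,"wn":34}

Answer: {"nh":31,"s":12,"wm":67,"wn":34}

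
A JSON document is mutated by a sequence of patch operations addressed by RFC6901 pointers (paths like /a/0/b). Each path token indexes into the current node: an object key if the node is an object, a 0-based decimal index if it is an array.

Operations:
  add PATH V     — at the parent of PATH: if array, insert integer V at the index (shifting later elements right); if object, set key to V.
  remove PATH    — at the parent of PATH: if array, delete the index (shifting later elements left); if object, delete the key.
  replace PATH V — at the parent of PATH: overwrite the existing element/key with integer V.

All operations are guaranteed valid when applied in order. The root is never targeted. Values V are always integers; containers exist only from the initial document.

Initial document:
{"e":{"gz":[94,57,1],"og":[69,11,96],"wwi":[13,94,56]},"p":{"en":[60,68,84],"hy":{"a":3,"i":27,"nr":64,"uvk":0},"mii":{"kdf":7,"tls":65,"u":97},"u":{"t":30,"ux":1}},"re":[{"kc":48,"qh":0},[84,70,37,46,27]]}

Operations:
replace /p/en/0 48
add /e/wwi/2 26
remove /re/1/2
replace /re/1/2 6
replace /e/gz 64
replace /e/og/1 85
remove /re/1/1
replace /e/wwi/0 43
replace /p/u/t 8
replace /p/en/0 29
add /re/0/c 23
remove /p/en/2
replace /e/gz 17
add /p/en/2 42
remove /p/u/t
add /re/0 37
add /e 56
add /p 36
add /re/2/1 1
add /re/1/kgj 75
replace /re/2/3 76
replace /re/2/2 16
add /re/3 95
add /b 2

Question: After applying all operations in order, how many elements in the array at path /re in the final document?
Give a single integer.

Answer: 4

Derivation:
After op 1 (replace /p/en/0 48): {"e":{"gz":[94,57,1],"og":[69,11,96],"wwi":[13,94,56]},"p":{"en":[48,68,84],"hy":{"a":3,"i":27,"nr":64,"uvk":0},"mii":{"kdf":7,"tls":65,"u":97},"u":{"t":30,"ux":1}},"re":[{"kc":48,"qh":0},[84,70,37,46,27]]}
After op 2 (add /e/wwi/2 26): {"e":{"gz":[94,57,1],"og":[69,11,96],"wwi":[13,94,26,56]},"p":{"en":[48,68,84],"hy":{"a":3,"i":27,"nr":64,"uvk":0},"mii":{"kdf":7,"tls":65,"u":97},"u":{"t":30,"ux":1}},"re":[{"kc":48,"qh":0},[84,70,37,46,27]]}
After op 3 (remove /re/1/2): {"e":{"gz":[94,57,1],"og":[69,11,96],"wwi":[13,94,26,56]},"p":{"en":[48,68,84],"hy":{"a":3,"i":27,"nr":64,"uvk":0},"mii":{"kdf":7,"tls":65,"u":97},"u":{"t":30,"ux":1}},"re":[{"kc":48,"qh":0},[84,70,46,27]]}
After op 4 (replace /re/1/2 6): {"e":{"gz":[94,57,1],"og":[69,11,96],"wwi":[13,94,26,56]},"p":{"en":[48,68,84],"hy":{"a":3,"i":27,"nr":64,"uvk":0},"mii":{"kdf":7,"tls":65,"u":97},"u":{"t":30,"ux":1}},"re":[{"kc":48,"qh":0},[84,70,6,27]]}
After op 5 (replace /e/gz 64): {"e":{"gz":64,"og":[69,11,96],"wwi":[13,94,26,56]},"p":{"en":[48,68,84],"hy":{"a":3,"i":27,"nr":64,"uvk":0},"mii":{"kdf":7,"tls":65,"u":97},"u":{"t":30,"ux":1}},"re":[{"kc":48,"qh":0},[84,70,6,27]]}
After op 6 (replace /e/og/1 85): {"e":{"gz":64,"og":[69,85,96],"wwi":[13,94,26,56]},"p":{"en":[48,68,84],"hy":{"a":3,"i":27,"nr":64,"uvk":0},"mii":{"kdf":7,"tls":65,"u":97},"u":{"t":30,"ux":1}},"re":[{"kc":48,"qh":0},[84,70,6,27]]}
After op 7 (remove /re/1/1): {"e":{"gz":64,"og":[69,85,96],"wwi":[13,94,26,56]},"p":{"en":[48,68,84],"hy":{"a":3,"i":27,"nr":64,"uvk":0},"mii":{"kdf":7,"tls":65,"u":97},"u":{"t":30,"ux":1}},"re":[{"kc":48,"qh":0},[84,6,27]]}
After op 8 (replace /e/wwi/0 43): {"e":{"gz":64,"og":[69,85,96],"wwi":[43,94,26,56]},"p":{"en":[48,68,84],"hy":{"a":3,"i":27,"nr":64,"uvk":0},"mii":{"kdf":7,"tls":65,"u":97},"u":{"t":30,"ux":1}},"re":[{"kc":48,"qh":0},[84,6,27]]}
After op 9 (replace /p/u/t 8): {"e":{"gz":64,"og":[69,85,96],"wwi":[43,94,26,56]},"p":{"en":[48,68,84],"hy":{"a":3,"i":27,"nr":64,"uvk":0},"mii":{"kdf":7,"tls":65,"u":97},"u":{"t":8,"ux":1}},"re":[{"kc":48,"qh":0},[84,6,27]]}
After op 10 (replace /p/en/0 29): {"e":{"gz":64,"og":[69,85,96],"wwi":[43,94,26,56]},"p":{"en":[29,68,84],"hy":{"a":3,"i":27,"nr":64,"uvk":0},"mii":{"kdf":7,"tls":65,"u":97},"u":{"t":8,"ux":1}},"re":[{"kc":48,"qh":0},[84,6,27]]}
After op 11 (add /re/0/c 23): {"e":{"gz":64,"og":[69,85,96],"wwi":[43,94,26,56]},"p":{"en":[29,68,84],"hy":{"a":3,"i":27,"nr":64,"uvk":0},"mii":{"kdf":7,"tls":65,"u":97},"u":{"t":8,"ux":1}},"re":[{"c":23,"kc":48,"qh":0},[84,6,27]]}
After op 12 (remove /p/en/2): {"e":{"gz":64,"og":[69,85,96],"wwi":[43,94,26,56]},"p":{"en":[29,68],"hy":{"a":3,"i":27,"nr":64,"uvk":0},"mii":{"kdf":7,"tls":65,"u":97},"u":{"t":8,"ux":1}},"re":[{"c":23,"kc":48,"qh":0},[84,6,27]]}
After op 13 (replace /e/gz 17): {"e":{"gz":17,"og":[69,85,96],"wwi":[43,94,26,56]},"p":{"en":[29,68],"hy":{"a":3,"i":27,"nr":64,"uvk":0},"mii":{"kdf":7,"tls":65,"u":97},"u":{"t":8,"ux":1}},"re":[{"c":23,"kc":48,"qh":0},[84,6,27]]}
After op 14 (add /p/en/2 42): {"e":{"gz":17,"og":[69,85,96],"wwi":[43,94,26,56]},"p":{"en":[29,68,42],"hy":{"a":3,"i":27,"nr":64,"uvk":0},"mii":{"kdf":7,"tls":65,"u":97},"u":{"t":8,"ux":1}},"re":[{"c":23,"kc":48,"qh":0},[84,6,27]]}
After op 15 (remove /p/u/t): {"e":{"gz":17,"og":[69,85,96],"wwi":[43,94,26,56]},"p":{"en":[29,68,42],"hy":{"a":3,"i":27,"nr":64,"uvk":0},"mii":{"kdf":7,"tls":65,"u":97},"u":{"ux":1}},"re":[{"c":23,"kc":48,"qh":0},[84,6,27]]}
After op 16 (add /re/0 37): {"e":{"gz":17,"og":[69,85,96],"wwi":[43,94,26,56]},"p":{"en":[29,68,42],"hy":{"a":3,"i":27,"nr":64,"uvk":0},"mii":{"kdf":7,"tls":65,"u":97},"u":{"ux":1}},"re":[37,{"c":23,"kc":48,"qh":0},[84,6,27]]}
After op 17 (add /e 56): {"e":56,"p":{"en":[29,68,42],"hy":{"a":3,"i":27,"nr":64,"uvk":0},"mii":{"kdf":7,"tls":65,"u":97},"u":{"ux":1}},"re":[37,{"c":23,"kc":48,"qh":0},[84,6,27]]}
After op 18 (add /p 36): {"e":56,"p":36,"re":[37,{"c":23,"kc":48,"qh":0},[84,6,27]]}
After op 19 (add /re/2/1 1): {"e":56,"p":36,"re":[37,{"c":23,"kc":48,"qh":0},[84,1,6,27]]}
After op 20 (add /re/1/kgj 75): {"e":56,"p":36,"re":[37,{"c":23,"kc":48,"kgj":75,"qh":0},[84,1,6,27]]}
After op 21 (replace /re/2/3 76): {"e":56,"p":36,"re":[37,{"c":23,"kc":48,"kgj":75,"qh":0},[84,1,6,76]]}
After op 22 (replace /re/2/2 16): {"e":56,"p":36,"re":[37,{"c":23,"kc":48,"kgj":75,"qh":0},[84,1,16,76]]}
After op 23 (add /re/3 95): {"e":56,"p":36,"re":[37,{"c":23,"kc":48,"kgj":75,"qh":0},[84,1,16,76],95]}
After op 24 (add /b 2): {"b":2,"e":56,"p":36,"re":[37,{"c":23,"kc":48,"kgj":75,"qh":0},[84,1,16,76],95]}
Size at path /re: 4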